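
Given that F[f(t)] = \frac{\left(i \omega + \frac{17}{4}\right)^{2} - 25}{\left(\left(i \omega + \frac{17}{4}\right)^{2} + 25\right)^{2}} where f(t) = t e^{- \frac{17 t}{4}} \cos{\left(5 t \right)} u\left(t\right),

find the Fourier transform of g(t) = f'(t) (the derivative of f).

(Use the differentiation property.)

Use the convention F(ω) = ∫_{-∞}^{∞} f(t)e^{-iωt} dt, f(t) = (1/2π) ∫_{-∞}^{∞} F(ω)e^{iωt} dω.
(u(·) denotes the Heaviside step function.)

F[g](ω) = \frac{16 i \omega \left(\left(4 i \omega + 17\right)^{2} - 400\right)}{\left(\left(4 i \omega + 17\right)^{2} + 400\right)^{2}}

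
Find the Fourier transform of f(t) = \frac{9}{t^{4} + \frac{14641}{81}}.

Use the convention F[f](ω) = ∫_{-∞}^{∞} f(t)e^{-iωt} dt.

F(ω) = \frac{243 \pi e^{- \frac{11 \sqrt{2} \left|{\omega}\right|}{6}} \sin{\left(\frac{11 \sqrt{2} \left|{\omega}\right|}{6} + \frac{\pi}{4} \right)}}{1331}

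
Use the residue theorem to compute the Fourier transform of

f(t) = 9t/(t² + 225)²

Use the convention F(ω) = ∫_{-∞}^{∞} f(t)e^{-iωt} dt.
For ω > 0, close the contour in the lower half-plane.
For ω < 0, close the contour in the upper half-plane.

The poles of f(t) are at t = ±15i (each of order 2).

Let g(z) = f(z)e^{-iωz}; for large |z| the factor e^{-iωz} decays in the lower half-plane when ω > 0 and in the upper half-plane when ω < 0.

Case ω > 0 (lower half-plane, clockwise contour ⇒ F(ω) = -2πi·ΣRes):
  Res_{z = - 15 i} g(z) = \frac{3 \omega e^{- 15 \omega}}{20} (pole of order 2)
  F(ω) = -2πi·ΣRes = - \frac{3 i \pi \omega e^{- 15 \omega}}{10}

Case ω < 0 (upper half-plane, counterclockwise contour ⇒ F(ω) = +2πi·ΣRes):
  Res_{z = 15 i} g(z) = - \frac{3 \omega e^{15 \omega}}{20} (pole of order 2)
  F(ω) = 2πi·ΣRes = - \frac{3 i \pi \omega e^{15 \omega}}{10}

Both cases combine into a single formula in |ω|:

F(ω) = - \frac{3 i \pi \omega e^{- 15 \left|{\omega}\right|}}{10}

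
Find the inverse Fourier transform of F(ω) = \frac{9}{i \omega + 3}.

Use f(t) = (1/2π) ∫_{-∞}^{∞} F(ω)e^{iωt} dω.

f(t) = 9 e^{- 3 t} u\left(t\right)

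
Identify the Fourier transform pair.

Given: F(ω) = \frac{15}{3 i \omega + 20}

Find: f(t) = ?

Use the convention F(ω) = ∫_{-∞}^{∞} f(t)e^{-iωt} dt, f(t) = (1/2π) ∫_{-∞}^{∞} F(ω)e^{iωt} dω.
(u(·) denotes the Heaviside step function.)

f(t) = 5 e^{- \frac{20 t}{3}} u\left(t\right)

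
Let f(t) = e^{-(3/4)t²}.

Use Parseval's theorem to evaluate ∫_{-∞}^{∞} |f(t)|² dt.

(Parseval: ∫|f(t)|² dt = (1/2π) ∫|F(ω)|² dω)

∫|f(t)|² dt = \frac{\sqrt{6} \sqrt{\pi}}{3}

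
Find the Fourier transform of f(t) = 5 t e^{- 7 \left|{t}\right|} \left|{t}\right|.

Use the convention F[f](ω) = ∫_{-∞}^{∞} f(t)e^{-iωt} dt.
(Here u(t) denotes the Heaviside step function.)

F(ω) = \frac{20 i \omega \left(\omega^{2} - 147\right)}{\left(\omega^{2} + 49\right)^{3}}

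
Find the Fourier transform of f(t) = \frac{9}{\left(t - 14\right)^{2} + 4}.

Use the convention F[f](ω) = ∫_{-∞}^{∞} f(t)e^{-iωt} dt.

F(ω) = \frac{9 \pi e^{- 14 i \omega - 2 \left|{\omega}\right|}}{2}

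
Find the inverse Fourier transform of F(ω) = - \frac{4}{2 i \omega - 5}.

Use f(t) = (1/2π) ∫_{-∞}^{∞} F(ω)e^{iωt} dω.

f(t) = 2 e^{\frac{5 t}{2}} u\left(- t\right)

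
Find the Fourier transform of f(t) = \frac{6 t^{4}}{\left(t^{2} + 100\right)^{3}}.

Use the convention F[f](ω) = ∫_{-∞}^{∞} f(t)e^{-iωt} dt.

F(ω) = \frac{3 \pi \left(100 \omega^{2} - 50 \left|{\omega}\right| + 3\right) e^{- 10 \left|{\omega}\right|}}{40}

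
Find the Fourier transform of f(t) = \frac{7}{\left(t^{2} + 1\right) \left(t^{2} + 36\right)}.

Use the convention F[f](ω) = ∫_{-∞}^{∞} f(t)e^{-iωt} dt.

F(ω) = \frac{\pi e^{- \left|{\omega}\right|}}{5} - \frac{\pi e^{- 6 \left|{\omega}\right|}}{30}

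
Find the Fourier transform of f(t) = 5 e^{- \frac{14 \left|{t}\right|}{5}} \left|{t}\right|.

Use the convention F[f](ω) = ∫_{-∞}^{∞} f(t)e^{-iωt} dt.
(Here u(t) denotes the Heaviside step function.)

F(ω) = \frac{250 \left(196 - 25 \omega^{2}\right)}{\left(25 \omega^{2} + 196\right)^{2}}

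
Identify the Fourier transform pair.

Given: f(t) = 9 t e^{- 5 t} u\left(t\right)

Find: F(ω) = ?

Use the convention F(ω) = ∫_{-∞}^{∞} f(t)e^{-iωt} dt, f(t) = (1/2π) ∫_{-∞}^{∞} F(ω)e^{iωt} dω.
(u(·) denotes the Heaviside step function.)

F(ω) = \frac{9}{\left(i \omega + 5\right)^{2}}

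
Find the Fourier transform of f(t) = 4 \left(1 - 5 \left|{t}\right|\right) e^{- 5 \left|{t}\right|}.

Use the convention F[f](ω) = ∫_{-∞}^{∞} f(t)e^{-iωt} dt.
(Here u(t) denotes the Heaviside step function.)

F(ω) = \frac{80 \omega^{2}}{\left(\omega^{2} + 25\right)^{2}}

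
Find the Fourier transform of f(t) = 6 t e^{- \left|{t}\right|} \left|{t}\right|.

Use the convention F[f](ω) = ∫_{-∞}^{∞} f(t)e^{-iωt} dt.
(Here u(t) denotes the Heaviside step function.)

F(ω) = \frac{24 i \omega \left(\omega^{2} - 3\right)}{\left(\omega^{2} + 1\right)^{3}}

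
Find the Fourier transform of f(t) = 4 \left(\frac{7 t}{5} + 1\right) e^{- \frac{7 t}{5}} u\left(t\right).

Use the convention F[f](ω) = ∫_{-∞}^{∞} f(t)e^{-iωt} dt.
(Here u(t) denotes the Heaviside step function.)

F(ω) = \frac{20 \left(- 5 i \omega - 14\right)}{25 \omega^{2} - 70 i \omega - 49}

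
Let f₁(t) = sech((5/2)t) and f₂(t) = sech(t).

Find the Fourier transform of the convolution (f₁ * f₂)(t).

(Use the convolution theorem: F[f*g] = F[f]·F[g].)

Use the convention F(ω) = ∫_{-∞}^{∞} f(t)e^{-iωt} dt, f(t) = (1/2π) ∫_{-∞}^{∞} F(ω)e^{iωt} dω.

F[f₁*f₂](ω) = \frac{2 \pi^{2}}{5 \cosh{\left(\frac{\pi \omega}{5} \right)} \cosh{\left(\frac{\pi \omega}{2} \right)}}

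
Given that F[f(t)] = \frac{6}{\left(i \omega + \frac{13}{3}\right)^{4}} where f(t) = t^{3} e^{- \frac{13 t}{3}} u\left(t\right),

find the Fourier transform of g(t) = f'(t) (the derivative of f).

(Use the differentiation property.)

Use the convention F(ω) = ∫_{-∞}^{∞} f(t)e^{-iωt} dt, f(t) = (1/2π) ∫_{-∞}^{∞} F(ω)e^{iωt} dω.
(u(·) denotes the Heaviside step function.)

F[g](ω) = \frac{486 i \omega}{\left(3 i \omega + 13\right)^{4}}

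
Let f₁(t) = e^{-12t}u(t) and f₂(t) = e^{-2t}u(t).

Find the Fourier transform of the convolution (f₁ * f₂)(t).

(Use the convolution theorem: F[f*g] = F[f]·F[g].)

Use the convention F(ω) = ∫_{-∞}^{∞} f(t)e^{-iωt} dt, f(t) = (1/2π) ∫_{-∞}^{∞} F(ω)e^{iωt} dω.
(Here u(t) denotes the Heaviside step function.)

F[f₁*f₂](ω) = \frac{1}{\left(i \omega + 2\right) \left(i \omega + 12\right)}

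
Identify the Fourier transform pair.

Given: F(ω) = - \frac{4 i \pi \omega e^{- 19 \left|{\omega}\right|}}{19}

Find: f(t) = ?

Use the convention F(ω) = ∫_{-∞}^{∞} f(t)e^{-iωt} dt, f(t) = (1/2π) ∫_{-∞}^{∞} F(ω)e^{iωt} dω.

f(t) = \frac{8 t}{\left(t^{2} + 361\right)^{2}}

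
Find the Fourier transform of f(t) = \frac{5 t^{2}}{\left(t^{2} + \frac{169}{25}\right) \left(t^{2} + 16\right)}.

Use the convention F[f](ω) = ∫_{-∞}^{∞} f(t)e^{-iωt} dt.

F(ω) = \frac{500 \pi e^{- 4 \left|{\omega}\right|}}{231} - \frac{325 \pi e^{- \frac{13 \left|{\omega}\right|}{5}}}{231}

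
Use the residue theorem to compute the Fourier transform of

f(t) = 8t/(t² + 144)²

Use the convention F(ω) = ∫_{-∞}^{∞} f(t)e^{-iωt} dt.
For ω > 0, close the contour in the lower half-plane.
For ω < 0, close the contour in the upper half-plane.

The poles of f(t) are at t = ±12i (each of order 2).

Let g(z) = f(z)e^{-iωz}; for large |z| the factor e^{-iωz} decays in the lower half-plane when ω > 0 and in the upper half-plane when ω < 0.

Case ω > 0 (lower half-plane, clockwise contour ⇒ F(ω) = -2πi·ΣRes):
  Res_{z = - 12 i} g(z) = \frac{\omega e^{- 12 \omega}}{6} (pole of order 2)
  F(ω) = -2πi·ΣRes = - \frac{i \pi \omega e^{- 12 \omega}}{3}

Case ω < 0 (upper half-plane, counterclockwise contour ⇒ F(ω) = +2πi·ΣRes):
  Res_{z = 12 i} g(z) = - \frac{\omega e^{12 \omega}}{6} (pole of order 2)
  F(ω) = 2πi·ΣRes = - \frac{i \pi \omega e^{12 \omega}}{3}

Both cases combine into a single formula in |ω|:

F(ω) = - \frac{i \pi \omega e^{- 12 \left|{\omega}\right|}}{3}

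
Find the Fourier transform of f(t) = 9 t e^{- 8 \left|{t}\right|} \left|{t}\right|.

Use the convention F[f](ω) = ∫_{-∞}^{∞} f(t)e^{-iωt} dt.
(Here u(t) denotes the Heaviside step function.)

F(ω) = \frac{36 i \omega \left(\omega^{2} - 192\right)}{\left(\omega^{2} + 64\right)^{3}}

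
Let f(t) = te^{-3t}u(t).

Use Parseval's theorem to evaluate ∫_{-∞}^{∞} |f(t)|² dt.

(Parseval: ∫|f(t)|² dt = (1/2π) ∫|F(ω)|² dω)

∫|f(t)|² dt = \frac{1}{108}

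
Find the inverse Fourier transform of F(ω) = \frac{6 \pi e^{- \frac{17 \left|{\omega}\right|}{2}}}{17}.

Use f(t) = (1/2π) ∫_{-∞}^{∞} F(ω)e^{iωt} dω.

f(t) = \frac{3}{t^{2} + \frac{289}{4}}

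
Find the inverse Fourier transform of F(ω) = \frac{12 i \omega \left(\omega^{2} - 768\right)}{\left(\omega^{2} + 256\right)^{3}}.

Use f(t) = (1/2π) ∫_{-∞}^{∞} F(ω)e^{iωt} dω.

f(t) = 3 t e^{- 16 \left|{t}\right|} \left|{t}\right|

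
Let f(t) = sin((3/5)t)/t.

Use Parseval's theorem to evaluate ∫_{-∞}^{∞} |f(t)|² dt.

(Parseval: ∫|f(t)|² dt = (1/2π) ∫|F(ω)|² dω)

∫|f(t)|² dt = \frac{3 \pi}{5}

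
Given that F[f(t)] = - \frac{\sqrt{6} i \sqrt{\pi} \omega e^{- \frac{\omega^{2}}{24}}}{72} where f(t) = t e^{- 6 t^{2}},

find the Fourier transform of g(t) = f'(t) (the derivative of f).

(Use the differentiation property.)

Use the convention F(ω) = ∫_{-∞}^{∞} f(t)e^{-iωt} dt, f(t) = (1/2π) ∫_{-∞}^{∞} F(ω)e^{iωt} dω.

F[g](ω) = \frac{\sqrt{6} \sqrt{\pi} \omega^{2} e^{- \frac{\omega^{2}}{24}}}{72}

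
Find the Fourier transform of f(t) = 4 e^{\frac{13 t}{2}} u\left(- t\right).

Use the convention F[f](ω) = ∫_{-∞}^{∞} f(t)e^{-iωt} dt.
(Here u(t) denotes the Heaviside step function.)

F(ω) = - \frac{8}{2 i \omega - 13}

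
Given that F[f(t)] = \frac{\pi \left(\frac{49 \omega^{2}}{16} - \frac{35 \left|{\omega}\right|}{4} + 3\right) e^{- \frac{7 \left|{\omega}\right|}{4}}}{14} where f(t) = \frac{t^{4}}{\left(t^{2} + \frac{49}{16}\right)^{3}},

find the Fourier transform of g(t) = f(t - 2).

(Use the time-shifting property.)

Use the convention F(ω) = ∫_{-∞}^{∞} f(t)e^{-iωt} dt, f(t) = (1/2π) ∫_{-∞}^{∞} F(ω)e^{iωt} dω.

F[g](ω) = \frac{\pi \left(49 \omega^{2} - 140 \left|{\omega}\right| + 48\right) e^{- 2 i \omega - \frac{7 \left|{\omega}\right|}{4}}}{224}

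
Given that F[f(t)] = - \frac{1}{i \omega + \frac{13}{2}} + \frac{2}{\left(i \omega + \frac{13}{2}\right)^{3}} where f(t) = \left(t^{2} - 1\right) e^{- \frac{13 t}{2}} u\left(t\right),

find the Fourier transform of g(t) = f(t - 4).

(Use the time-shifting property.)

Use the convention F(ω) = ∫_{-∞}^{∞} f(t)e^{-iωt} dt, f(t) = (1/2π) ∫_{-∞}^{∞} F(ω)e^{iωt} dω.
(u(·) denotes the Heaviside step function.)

F[g](ω) = \frac{2 \left(16 i \omega - \left(2 i \omega + 13\right)^{3} + 104\right) e^{- 4 i \omega}}{\left(2 i \omega + 13\right)^{4}}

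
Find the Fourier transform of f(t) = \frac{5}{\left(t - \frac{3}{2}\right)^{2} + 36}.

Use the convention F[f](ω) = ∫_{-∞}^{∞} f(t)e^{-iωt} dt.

F(ω) = \frac{5 \pi e^{- \frac{3 i \omega}{2} - 6 \left|{\omega}\right|}}{6}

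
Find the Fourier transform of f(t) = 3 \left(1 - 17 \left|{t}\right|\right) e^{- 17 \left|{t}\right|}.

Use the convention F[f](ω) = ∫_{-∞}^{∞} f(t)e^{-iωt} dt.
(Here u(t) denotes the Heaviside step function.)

F(ω) = \frac{204 \omega^{2}}{\left(\omega^{2} + 289\right)^{2}}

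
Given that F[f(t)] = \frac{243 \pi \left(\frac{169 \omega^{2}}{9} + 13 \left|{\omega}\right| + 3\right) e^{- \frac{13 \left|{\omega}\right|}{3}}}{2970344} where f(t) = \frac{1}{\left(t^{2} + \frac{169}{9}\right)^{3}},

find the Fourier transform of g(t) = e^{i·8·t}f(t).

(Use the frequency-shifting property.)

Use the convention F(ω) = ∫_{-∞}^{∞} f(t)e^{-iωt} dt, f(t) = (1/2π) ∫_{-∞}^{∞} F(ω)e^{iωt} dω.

F[g](ω) = \frac{27 \pi \left(169 \left(\omega - 8\right)^{2} + 117 \left|{\omega - 8}\right| + 27\right) e^{- \frac{13 \left|{\omega - 8}\right|}{3}}}{2970344}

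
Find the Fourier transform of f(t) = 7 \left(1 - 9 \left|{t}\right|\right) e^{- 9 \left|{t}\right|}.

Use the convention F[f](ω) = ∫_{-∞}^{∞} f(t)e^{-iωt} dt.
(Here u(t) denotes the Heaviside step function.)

F(ω) = \frac{252 \omega^{2}}{\left(\omega^{2} + 81\right)^{2}}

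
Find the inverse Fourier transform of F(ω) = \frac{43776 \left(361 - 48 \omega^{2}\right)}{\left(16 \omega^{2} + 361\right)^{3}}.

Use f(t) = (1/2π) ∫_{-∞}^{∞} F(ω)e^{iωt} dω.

f(t) = 9 t^{2} e^{- \frac{19 \left|{t}\right|}{4}}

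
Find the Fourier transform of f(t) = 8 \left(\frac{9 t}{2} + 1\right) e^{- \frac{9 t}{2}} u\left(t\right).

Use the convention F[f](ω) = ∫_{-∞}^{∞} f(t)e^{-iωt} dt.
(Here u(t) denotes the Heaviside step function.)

F(ω) = \frac{32 \left(- i \omega - 9\right)}{4 \omega^{2} - 36 i \omega - 81}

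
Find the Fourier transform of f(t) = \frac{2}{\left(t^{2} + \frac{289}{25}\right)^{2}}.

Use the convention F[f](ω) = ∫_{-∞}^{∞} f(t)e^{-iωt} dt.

F(ω) = \frac{25 \pi \left(17 \left|{\omega}\right| + 5\right) e^{- \frac{17 \left|{\omega}\right|}{5}}}{4913}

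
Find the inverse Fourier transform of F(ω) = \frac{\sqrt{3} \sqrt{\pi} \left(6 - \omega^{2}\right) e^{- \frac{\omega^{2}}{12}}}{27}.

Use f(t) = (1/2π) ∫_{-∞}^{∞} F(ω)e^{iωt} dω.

f(t) = 4 t^{2} e^{- 3 t^{2}}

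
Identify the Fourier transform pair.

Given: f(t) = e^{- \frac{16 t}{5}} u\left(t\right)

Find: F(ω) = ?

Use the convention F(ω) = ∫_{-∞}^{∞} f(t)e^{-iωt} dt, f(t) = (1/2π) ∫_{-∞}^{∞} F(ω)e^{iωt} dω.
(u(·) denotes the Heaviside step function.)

F(ω) = \frac{5}{5 i \omega + 16}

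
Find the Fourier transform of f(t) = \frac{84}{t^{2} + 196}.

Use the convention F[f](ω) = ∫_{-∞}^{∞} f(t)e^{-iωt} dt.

F(ω) = 6 \pi e^{- 14 \left|{\omega}\right|}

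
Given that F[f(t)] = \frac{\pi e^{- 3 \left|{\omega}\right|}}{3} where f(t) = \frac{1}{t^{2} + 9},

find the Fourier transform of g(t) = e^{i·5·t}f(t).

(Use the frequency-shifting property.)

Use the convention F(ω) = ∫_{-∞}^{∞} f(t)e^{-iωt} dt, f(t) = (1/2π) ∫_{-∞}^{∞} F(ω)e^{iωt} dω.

F[g](ω) = \frac{\pi e^{- 3 \left|{\omega - 5}\right|}}{3}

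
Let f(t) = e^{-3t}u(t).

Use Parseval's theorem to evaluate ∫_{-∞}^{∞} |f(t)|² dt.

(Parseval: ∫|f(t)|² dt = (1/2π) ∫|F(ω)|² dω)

∫|f(t)|² dt = \frac{1}{6}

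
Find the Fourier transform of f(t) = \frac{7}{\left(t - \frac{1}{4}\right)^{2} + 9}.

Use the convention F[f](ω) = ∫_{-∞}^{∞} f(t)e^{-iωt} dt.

F(ω) = \frac{7 \pi e^{- \frac{i \omega}{4} - 3 \left|{\omega}\right|}}{3}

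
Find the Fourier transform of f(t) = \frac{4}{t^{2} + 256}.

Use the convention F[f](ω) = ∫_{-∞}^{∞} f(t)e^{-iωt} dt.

F(ω) = \frac{\pi e^{- 16 \left|{\omega}\right|}}{4}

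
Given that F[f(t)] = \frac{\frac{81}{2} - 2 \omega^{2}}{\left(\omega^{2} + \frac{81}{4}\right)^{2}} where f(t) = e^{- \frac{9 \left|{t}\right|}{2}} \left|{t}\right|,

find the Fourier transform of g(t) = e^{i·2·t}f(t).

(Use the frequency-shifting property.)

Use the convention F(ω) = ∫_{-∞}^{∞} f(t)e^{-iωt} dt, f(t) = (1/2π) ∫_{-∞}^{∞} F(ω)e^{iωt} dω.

F[g](ω) = \frac{8 \left(81 - 4 \left(\omega - 2\right)^{2}\right)}{\left(4 \left(\omega - 2\right)^{2} + 81\right)^{2}}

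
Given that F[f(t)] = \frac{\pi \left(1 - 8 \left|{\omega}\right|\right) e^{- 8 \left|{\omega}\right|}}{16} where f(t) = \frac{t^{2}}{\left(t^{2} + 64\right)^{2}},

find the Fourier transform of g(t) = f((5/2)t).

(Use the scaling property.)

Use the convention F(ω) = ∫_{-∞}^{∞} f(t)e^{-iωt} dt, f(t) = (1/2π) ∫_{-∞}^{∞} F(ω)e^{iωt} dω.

F[g](ω) = \frac{\pi \left(5 - 16 \left|{\omega}\right|\right) e^{- \frac{16 \left|{\omega}\right|}{5}}}{200}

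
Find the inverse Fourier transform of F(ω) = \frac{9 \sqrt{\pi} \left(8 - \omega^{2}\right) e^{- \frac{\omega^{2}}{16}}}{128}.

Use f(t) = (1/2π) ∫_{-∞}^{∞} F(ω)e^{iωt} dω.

f(t) = 9 t^{2} e^{- 4 t^{2}}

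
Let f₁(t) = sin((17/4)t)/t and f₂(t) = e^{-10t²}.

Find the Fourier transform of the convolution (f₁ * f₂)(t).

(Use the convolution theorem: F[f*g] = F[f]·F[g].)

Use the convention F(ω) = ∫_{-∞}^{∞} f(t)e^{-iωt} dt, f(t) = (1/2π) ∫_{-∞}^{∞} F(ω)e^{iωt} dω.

F[f₁*f₂](ω) = \begin{cases} \frac{\sqrt{10} \pi^{\frac{3}{2}} e^{- \frac{\omega^{2}}{40}}}{10} & \text{for}\: \omega > - \frac{17}{4} \wedge \omega < \frac{17}{4} \\0 & \text{otherwise} \end{cases}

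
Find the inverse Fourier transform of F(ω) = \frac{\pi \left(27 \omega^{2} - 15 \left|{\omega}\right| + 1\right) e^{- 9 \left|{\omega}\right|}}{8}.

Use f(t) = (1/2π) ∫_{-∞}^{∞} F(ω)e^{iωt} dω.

f(t) = \frac{3 t^{4}}{\left(t^{2} + 81\right)^{3}}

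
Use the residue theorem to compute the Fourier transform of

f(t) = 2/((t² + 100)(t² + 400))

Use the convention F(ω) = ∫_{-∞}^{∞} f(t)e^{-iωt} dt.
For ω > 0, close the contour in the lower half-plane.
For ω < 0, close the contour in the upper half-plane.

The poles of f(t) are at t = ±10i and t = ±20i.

Let g(z) = f(z)e^{-iωz}; for large |z| the factor e^{-iωz} decays in the lower half-plane when ω > 0 and in the upper half-plane when ω < 0.

Case ω > 0 (lower half-plane, clockwise contour ⇒ F(ω) = -2πi·ΣRes):
  Res_{z = - 10 i} g(z) = \frac{i e^{- 10 \omega}}{3000}
  Res_{z = - 20 i} g(z) = - \frac{i e^{- 20 \omega}}{6000}
  F(ω) = -2πi·ΣRes = \frac{\pi \left(2 e^{10 \omega} - 1\right) e^{- 20 \omega}}{3000}

Case ω < 0 (upper half-plane, counterclockwise contour ⇒ F(ω) = +2πi·ΣRes):
  Res_{z = 10 i} g(z) = - \frac{i e^{10 \omega}}{3000}
  Res_{z = 20 i} g(z) = \frac{i e^{20 \omega}}{6000}
  F(ω) = 2πi·ΣRes = \frac{\pi \left(2 - e^{10 \omega}\right) e^{10 \omega}}{3000}

Both cases combine into a single formula in |ω|:

F(ω) = \frac{\pi \left(2 e^{10 \left|{\omega}\right|} - 1\right) e^{- 20 \left|{\omega}\right|}}{3000}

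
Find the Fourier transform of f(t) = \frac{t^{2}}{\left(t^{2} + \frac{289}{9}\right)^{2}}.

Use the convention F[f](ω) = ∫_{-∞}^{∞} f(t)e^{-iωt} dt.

F(ω) = \frac{\pi \left(3 - 17 \left|{\omega}\right|\right) e^{- \frac{17 \left|{\omega}\right|}{3}}}{34}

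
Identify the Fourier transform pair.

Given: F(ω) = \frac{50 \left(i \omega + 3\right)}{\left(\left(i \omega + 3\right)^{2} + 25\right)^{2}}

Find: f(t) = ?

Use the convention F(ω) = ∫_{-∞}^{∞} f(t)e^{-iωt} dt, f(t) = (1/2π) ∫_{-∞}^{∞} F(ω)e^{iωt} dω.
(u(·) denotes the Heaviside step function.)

f(t) = 5 t e^{- 3 t} \sin{\left(5 t \right)} u\left(t\right)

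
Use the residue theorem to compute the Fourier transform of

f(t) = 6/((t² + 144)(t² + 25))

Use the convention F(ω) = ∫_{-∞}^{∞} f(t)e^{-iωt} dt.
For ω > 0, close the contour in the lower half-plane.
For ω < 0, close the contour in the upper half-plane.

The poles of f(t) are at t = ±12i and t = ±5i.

Let g(z) = f(z)e^{-iωz}; for large |z| the factor e^{-iωz} decays in the lower half-plane when ω > 0 and in the upper half-plane when ω < 0.

Case ω > 0 (lower half-plane, clockwise contour ⇒ F(ω) = -2πi·ΣRes):
  Res_{z = - 12 i} g(z) = - \frac{i e^{- 12 \omega}}{476}
  Res_{z = - 5 i} g(z) = \frac{3 i e^{- 5 \omega}}{595}
  F(ω) = -2πi·ΣRes = \frac{\pi \left(12 e^{7 \omega} - 5\right) e^{- 12 \omega}}{1190}

Case ω < 0 (upper half-plane, counterclockwise contour ⇒ F(ω) = +2πi·ΣRes):
  Res_{z = 12 i} g(z) = \frac{i e^{12 \omega}}{476}
  Res_{z = 5 i} g(z) = - \frac{3 i e^{5 \omega}}{595}
  F(ω) = 2πi·ΣRes = \frac{\pi \left(12 - 5 e^{7 \omega}\right) e^{5 \omega}}{1190}

Both cases combine into a single formula in |ω|:

F(ω) = \frac{\pi \left(12 e^{7 \left|{\omega}\right|} - 5\right) e^{- 12 \left|{\omega}\right|}}{1190}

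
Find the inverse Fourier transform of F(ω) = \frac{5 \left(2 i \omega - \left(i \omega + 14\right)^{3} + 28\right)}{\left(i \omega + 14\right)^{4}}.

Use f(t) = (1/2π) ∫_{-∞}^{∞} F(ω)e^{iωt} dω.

f(t) = 5 \left(t^{2} - 1\right) e^{- 14 t} u\left(t\right)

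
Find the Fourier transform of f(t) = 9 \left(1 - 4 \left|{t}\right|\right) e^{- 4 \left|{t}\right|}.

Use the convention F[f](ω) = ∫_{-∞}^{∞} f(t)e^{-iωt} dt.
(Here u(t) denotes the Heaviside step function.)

F(ω) = \frac{144 \omega^{2}}{\left(\omega^{2} + 16\right)^{2}}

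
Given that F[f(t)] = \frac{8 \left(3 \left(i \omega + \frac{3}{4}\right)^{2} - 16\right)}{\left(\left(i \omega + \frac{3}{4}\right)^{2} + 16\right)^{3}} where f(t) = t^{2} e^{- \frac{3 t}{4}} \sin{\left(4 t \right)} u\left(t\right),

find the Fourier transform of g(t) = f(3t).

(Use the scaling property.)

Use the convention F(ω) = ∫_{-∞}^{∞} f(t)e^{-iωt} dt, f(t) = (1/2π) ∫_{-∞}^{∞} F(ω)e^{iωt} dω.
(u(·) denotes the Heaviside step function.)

F[g](ω) = \frac{165888 \left(\left(4 i \omega + 9\right)^{2} - 768\right)}{\left(\left(4 i \omega + 9\right)^{2} + 2304\right)^{3}}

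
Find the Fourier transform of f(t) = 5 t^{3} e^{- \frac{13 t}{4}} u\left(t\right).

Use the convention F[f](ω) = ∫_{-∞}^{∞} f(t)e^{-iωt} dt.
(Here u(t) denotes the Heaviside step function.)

F(ω) = \frac{7680}{\left(4 i \omega + 13\right)^{4}}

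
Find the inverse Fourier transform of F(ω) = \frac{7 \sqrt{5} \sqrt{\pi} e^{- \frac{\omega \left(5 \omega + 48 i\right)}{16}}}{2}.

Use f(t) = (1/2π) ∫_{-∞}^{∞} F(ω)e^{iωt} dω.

f(t) = 7 e^{- \frac{4 \left(t - 3\right)^{2}}{5}}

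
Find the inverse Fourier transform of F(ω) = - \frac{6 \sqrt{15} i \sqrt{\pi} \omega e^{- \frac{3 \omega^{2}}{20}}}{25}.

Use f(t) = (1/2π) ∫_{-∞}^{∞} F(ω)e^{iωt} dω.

f(t) = 4 t e^{- \frac{5 t^{2}}{3}}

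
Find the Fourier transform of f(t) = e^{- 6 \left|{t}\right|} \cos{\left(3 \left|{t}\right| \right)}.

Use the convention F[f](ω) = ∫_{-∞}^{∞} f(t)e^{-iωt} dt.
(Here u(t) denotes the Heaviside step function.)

F(ω) = \frac{12 \left(\omega^{2} + 45\right)}{\omega^{4} + 54 \omega^{2} + 2025}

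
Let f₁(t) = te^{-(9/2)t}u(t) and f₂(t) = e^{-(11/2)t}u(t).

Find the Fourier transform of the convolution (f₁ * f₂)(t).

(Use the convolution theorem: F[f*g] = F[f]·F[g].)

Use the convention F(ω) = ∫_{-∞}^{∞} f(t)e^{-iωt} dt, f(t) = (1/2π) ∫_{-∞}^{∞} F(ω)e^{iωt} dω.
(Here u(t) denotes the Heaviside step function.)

F[f₁*f₂](ω) = \frac{8}{\left(2 i \omega + 9\right)^{2} \left(2 i \omega + 11\right)}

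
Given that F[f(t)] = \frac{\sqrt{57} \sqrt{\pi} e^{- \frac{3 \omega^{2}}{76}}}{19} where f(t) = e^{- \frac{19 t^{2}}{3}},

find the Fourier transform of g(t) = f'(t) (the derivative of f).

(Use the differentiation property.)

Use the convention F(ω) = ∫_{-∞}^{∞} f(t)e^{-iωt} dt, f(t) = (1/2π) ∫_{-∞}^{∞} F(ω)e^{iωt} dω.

F[g](ω) = \frac{\sqrt{57} i \sqrt{\pi} \omega e^{- \frac{3 \omega^{2}}{76}}}{19}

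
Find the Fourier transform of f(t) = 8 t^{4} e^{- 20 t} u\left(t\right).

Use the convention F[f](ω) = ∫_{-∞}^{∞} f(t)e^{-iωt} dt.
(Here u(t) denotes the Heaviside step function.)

F(ω) = \frac{192}{\left(i \omega + 20\right)^{5}}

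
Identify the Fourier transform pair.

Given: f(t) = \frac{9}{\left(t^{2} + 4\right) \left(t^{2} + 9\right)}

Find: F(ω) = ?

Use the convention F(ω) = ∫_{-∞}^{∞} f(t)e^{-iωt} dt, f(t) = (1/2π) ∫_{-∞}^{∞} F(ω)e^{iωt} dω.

F(ω) = \frac{3 \pi \left(3 e^{\left|{\omega}\right|} - 2\right) e^{- 3 \left|{\omega}\right|}}{10}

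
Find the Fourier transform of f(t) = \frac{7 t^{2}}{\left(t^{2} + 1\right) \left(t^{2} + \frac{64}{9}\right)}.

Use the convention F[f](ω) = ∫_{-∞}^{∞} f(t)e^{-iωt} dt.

F(ω) = - \frac{63 \pi e^{- \left|{\omega}\right|}}{55} + \frac{168 \pi e^{- \frac{8 \left|{\omega}\right|}{3}}}{55}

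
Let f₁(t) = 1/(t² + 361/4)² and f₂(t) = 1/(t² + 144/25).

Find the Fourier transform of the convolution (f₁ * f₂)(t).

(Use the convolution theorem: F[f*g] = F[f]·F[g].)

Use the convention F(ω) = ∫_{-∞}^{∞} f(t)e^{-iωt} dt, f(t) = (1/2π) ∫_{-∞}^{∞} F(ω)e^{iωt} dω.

F[f₁*f₂](ω) = \frac{5 \pi^{2} \left(19 \left|{\omega}\right| + 2\right) e^{- \frac{119 \left|{\omega}\right|}{10}}}{41154}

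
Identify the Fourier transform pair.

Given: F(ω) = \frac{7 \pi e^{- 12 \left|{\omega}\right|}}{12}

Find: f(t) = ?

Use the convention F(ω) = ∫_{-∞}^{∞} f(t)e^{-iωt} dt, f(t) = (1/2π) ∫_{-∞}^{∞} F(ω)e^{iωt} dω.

f(t) = \frac{7}{t^{2} + 144}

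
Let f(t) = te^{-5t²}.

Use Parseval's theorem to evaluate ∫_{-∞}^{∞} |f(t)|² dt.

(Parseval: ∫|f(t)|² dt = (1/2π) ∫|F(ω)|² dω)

∫|f(t)|² dt = \frac{\sqrt{10} \sqrt{\pi}}{200}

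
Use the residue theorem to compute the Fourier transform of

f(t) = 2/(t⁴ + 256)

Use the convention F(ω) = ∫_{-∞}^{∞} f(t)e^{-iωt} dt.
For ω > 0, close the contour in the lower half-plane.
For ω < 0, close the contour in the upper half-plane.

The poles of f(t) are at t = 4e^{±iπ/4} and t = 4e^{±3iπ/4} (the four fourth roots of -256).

Let g(z) = f(z)e^{-iωz}; for large |z| the factor e^{-iωz} decays in the lower half-plane when ω > 0 and in the upper half-plane when ω < 0.

Case ω > 0 (lower half-plane, clockwise contour ⇒ F(ω) = -2πi·ΣRes):
  Res_{z = - 2 \sqrt{2} - 2 \sqrt{2} i} g(z) = \frac{\sqrt{2} i \left(1 - i\right) e^{2 \sqrt{2} \omega \left(-1 + i\right)}}{256}
  Res_{z = 2 \sqrt{2} - 2 \sqrt{2} i} g(z) = \frac{\sqrt{2} i \left(1 + i\right) e^{- 2 \sqrt{2} \omega \left(1 + i\right)}}{256}
  F(ω) = -2πi·ΣRes = \frac{\sqrt{2} \pi \left(1 - i\right) \left(e^{4 \sqrt{2} i \omega} + i\right) e^{- 2 \sqrt{2} \omega \left(1 + i\right)}}{128} = \frac{\pi e^{- 2 \sqrt{2} \omega} \sin{\left(2 \sqrt{2} \omega + \frac{\pi}{4} \right)}}{32}

Case ω < 0 (upper half-plane, counterclockwise contour ⇒ F(ω) = +2πi·ΣRes):
  Res_{z = 2 \sqrt{2} + 2 \sqrt{2} i} g(z) = \frac{\sqrt{2} i \left(-1 + i\right) e^{2 \sqrt{2} \omega \left(1 - i\right)}}{256}
  Res_{z = - 2 \sqrt{2} + 2 \sqrt{2} i} g(z) = \frac{\sqrt{2} \left(1 - i\right) e^{2 \sqrt{2} \omega \left(1 + i\right)}}{256}
  F(ω) = 2πi·ΣRes = - \frac{\sqrt{2} i \pi \left(i \left(1 - i\right) e^{2 \sqrt{2} \omega \left(1 - i\right)} - \left(1 - i\right) e^{2 \sqrt{2} \omega \left(1 + i\right)}\right)}{128} = \frac{\pi e^{2 \sqrt{2} \omega} \cos{\left(2 \sqrt{2} \omega + \frac{\pi}{4} \right)}}{32}

Both cases combine into a single formula in |ω|:

F(ω) = \frac{\pi e^{- 2 \sqrt{2} \left|{\omega}\right|} \sin{\left(2 \sqrt{2} \left|{\omega}\right| + \frac{\pi}{4} \right)}}{32}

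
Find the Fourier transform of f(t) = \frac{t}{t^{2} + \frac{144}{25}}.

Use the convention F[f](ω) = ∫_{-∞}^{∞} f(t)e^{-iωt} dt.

F(ω) = - i \pi e^{- \frac{12 \left|{\omega}\right|}{5}} \operatorname{sign}{\left(\omega \right)}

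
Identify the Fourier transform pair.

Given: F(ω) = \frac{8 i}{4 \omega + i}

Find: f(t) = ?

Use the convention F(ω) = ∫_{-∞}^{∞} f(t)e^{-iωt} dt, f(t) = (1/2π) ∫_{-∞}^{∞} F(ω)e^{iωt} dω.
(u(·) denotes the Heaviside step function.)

f(t) = 2 e^{\frac{t}{4}} u\left(- t\right)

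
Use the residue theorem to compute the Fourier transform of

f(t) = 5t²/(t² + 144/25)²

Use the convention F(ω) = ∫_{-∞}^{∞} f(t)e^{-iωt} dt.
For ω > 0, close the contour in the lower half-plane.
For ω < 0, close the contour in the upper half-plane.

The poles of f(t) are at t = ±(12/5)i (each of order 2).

Let g(z) = f(z)e^{-iωz}; for large |z| the factor e^{-iωz} decays in the lower half-plane when ω > 0 and in the upper half-plane when ω < 0.

Case ω > 0 (lower half-plane, clockwise contour ⇒ F(ω) = -2πi·ΣRes):
  Res_{z = - \frac{12 i}{5}} g(z) = \frac{5 i \left(5 - 12 \omega\right) e^{- \frac{12 \omega}{5}}}{48} (pole of order 2)
  F(ω) = -2πi·ΣRes = \frac{5 \pi \left(5 - 12 \omega\right) e^{- \frac{12 \omega}{5}}}{24}

Case ω < 0 (upper half-plane, counterclockwise contour ⇒ F(ω) = +2πi·ΣRes):
  Res_{z = \frac{12 i}{5}} g(z) = \frac{5 i \left(- 12 \omega - 5\right) e^{\frac{12 \omega}{5}}}{48} (pole of order 2)
  F(ω) = 2πi·ΣRes = \frac{5 \pi \left(12 \omega + 5\right) e^{\frac{12 \omega}{5}}}{24}

Both cases combine into a single formula in |ω|:

F(ω) = \frac{5 \pi \left(5 - 12 \left|{\omega}\right|\right) e^{- \frac{12 \left|{\omega}\right|}{5}}}{24}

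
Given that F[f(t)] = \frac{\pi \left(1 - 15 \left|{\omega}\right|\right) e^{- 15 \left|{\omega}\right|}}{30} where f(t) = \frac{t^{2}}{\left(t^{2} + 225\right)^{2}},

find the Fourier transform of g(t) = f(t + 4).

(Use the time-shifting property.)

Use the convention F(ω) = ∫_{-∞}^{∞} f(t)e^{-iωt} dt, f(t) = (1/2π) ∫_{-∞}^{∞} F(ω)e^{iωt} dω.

F[g](ω) = - \frac{\pi \left(15 \left|{\omega}\right| - 1\right) e^{4 i \omega - 15 \left|{\omega}\right|}}{30}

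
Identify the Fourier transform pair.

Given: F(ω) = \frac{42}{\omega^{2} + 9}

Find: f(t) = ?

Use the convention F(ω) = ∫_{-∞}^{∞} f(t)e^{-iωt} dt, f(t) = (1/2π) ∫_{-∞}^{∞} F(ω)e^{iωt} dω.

f(t) = 7 e^{- 3 \left|{t}\right|}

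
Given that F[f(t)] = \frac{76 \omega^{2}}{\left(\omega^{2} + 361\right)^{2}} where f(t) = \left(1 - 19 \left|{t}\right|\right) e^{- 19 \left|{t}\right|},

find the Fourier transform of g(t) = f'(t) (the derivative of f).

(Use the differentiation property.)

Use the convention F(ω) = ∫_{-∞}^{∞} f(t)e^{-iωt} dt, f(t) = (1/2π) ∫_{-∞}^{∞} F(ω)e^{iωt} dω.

F[g](ω) = \frac{76 i \omega^{3}}{\left(\omega^{2} + 361\right)^{2}}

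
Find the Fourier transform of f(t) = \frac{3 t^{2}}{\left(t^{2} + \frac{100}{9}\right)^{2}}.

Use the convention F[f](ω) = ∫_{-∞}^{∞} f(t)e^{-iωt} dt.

F(ω) = \frac{3 \pi \left(3 - 10 \left|{\omega}\right|\right) e^{- \frac{10 \left|{\omega}\right|}{3}}}{20}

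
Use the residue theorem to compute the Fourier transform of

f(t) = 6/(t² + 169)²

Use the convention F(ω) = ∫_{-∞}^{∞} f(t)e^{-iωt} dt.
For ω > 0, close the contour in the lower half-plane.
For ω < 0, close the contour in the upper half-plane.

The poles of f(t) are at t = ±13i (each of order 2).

Let g(z) = f(z)e^{-iωz}; for large |z| the factor e^{-iωz} decays in the lower half-plane when ω > 0 and in the upper half-plane when ω < 0.

Case ω > 0 (lower half-plane, clockwise contour ⇒ F(ω) = -2πi·ΣRes):
  Res_{z = - 13 i} g(z) = \frac{3 i \left(13 \omega + 1\right) e^{- 13 \omega}}{4394} (pole of order 2)
  F(ω) = -2πi·ΣRes = \frac{3 \pi \left(13 \omega + 1\right) e^{- 13 \omega}}{2197}

Case ω < 0 (upper half-plane, counterclockwise contour ⇒ F(ω) = +2πi·ΣRes):
  Res_{z = 13 i} g(z) = \frac{3 i \left(13 \omega - 1\right) e^{13 \omega}}{4394} (pole of order 2)
  F(ω) = 2πi·ΣRes = \frac{3 \pi \left(1 - 13 \omega\right) e^{13 \omega}}{2197}

Both cases combine into a single formula in |ω|:

F(ω) = \frac{3 \pi \left(13 \left|{\omega}\right| + 1\right) e^{- 13 \left|{\omega}\right|}}{2197}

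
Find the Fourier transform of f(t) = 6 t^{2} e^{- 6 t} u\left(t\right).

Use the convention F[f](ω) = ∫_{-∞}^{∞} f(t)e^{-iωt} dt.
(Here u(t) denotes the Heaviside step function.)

F(ω) = \frac{12}{\left(i \omega + 6\right)^{3}}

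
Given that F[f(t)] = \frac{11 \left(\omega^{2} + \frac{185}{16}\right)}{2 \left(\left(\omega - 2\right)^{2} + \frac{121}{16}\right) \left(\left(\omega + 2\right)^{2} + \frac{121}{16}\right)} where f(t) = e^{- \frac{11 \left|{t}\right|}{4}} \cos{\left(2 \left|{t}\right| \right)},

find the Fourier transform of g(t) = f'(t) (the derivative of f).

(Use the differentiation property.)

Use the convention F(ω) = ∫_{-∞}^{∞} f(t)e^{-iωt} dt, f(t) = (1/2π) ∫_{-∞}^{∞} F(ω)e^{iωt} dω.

F[g](ω) = \frac{88 i \omega \left(16 \omega^{2} + 185\right)}{256 \omega^{4} + 1824 \omega^{2} + 34225}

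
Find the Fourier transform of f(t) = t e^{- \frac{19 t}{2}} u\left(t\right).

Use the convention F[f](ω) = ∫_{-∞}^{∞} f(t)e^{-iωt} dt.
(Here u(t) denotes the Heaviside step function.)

F(ω) = \frac{4}{\left(2 i \omega + 19\right)^{2}}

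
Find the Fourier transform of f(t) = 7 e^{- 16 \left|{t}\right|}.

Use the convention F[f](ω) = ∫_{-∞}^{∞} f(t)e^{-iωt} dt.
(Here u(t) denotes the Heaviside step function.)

F(ω) = \frac{224}{\omega^{2} + 256}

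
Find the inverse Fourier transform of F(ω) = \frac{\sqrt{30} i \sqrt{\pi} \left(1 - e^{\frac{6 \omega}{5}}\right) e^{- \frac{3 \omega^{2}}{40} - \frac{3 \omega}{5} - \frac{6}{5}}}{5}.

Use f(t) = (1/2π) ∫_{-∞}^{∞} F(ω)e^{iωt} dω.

f(t) = 4 e^{- \frac{10 t^{2}}{3}} \sin{\left(4 t \right)}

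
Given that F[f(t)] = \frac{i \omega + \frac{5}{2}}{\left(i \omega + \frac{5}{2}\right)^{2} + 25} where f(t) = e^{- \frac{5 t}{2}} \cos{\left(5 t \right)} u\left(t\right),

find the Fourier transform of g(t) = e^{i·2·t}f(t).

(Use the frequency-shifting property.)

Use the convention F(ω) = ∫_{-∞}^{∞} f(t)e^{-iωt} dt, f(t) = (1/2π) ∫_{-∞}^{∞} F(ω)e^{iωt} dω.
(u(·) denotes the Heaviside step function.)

F[g](ω) = \frac{2 \left(2 i \left(\omega - 2\right) + 5\right)}{\left(2 i \left(\omega - 2\right) + 5\right)^{2} + 100}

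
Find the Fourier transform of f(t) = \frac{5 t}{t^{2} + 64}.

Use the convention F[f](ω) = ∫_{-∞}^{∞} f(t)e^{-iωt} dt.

F(ω) = - 5 i \pi e^{- 8 \left|{\omega}\right|} \operatorname{sign}{\left(\omega \right)}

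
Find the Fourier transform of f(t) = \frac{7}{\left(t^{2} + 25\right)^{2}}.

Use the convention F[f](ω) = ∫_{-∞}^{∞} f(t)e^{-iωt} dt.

F(ω) = \frac{7 \pi \left(5 \left|{\omega}\right| + 1\right) e^{- 5 \left|{\omega}\right|}}{250}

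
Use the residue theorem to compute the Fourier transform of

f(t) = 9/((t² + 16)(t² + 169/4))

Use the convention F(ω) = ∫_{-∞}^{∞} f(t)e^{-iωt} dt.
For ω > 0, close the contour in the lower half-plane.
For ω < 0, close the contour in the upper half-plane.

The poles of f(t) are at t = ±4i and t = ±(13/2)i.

Let g(z) = f(z)e^{-iωz}; for large |z| the factor e^{-iωz} decays in the lower half-plane when ω > 0 and in the upper half-plane when ω < 0.

Case ω > 0 (lower half-plane, clockwise contour ⇒ F(ω) = -2πi·ΣRes):
  Res_{z = - 4 i} g(z) = \frac{3 i e^{- 4 \omega}}{70}
  Res_{z = - \frac{13 i}{2}} g(z) = - \frac{12 i e^{- \frac{13 \omega}{2}}}{455}
  F(ω) = -2πi·ΣRes = \frac{3 \pi e^{- 4 \omega}}{35} - \frac{24 \pi e^{- \frac{13 \omega}{2}}}{455}

Case ω < 0 (upper half-plane, counterclockwise contour ⇒ F(ω) = +2πi·ΣRes):
  Res_{z = 4 i} g(z) = - \frac{3 i e^{4 \omega}}{70}
  Res_{z = \frac{13 i}{2}} g(z) = \frac{12 i e^{\frac{13 \omega}{2}}}{455}
  F(ω) = 2πi·ΣRes = \frac{3 \pi \left(- 8 e^{\frac{13 \omega}{2}} + 13 e^{4 \omega}\right)}{455}

Both cases combine into a single formula in |ω|:

F(ω) = \frac{3 \pi e^{- 4 \left|{\omega}\right|}}{35} - \frac{24 \pi e^{- \frac{13 \left|{\omega}\right|}{2}}}{455}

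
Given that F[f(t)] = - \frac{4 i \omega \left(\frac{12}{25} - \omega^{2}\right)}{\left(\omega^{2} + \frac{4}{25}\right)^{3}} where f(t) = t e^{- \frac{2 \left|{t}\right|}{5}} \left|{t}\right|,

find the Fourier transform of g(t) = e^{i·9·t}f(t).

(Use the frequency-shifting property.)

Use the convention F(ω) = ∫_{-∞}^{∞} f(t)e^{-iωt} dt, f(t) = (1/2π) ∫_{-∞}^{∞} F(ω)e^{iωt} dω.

F[g](ω) = \frac{2500 i \left(\omega - 9\right) \left(25 \left(\omega - 9\right)^{2} - 12\right)}{\left(25 \left(\omega - 9\right)^{2} + 4\right)^{3}}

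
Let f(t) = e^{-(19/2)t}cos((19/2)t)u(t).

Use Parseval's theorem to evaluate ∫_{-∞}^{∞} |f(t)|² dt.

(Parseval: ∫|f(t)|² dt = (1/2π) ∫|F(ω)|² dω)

∫|f(t)|² dt = \frac{3}{76}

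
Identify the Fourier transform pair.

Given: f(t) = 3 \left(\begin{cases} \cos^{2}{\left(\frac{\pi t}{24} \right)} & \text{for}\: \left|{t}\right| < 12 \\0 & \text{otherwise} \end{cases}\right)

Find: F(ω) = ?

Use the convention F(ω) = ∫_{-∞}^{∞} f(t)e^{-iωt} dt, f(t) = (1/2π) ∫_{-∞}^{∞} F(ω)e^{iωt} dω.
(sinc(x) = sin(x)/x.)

F(ω) = - \frac{36 \pi^{2} \operatorname{sinc}{\left(12 \omega \right)}}{144 \omega^{2} - \pi^{2}}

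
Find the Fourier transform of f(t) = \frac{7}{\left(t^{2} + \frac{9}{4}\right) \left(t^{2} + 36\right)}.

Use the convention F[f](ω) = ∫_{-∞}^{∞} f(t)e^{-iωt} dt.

F(ω) = - \frac{14 \pi e^{- 6 \left|{\omega}\right|}}{405} + \frac{56 \pi e^{- \frac{3 \left|{\omega}\right|}{2}}}{405}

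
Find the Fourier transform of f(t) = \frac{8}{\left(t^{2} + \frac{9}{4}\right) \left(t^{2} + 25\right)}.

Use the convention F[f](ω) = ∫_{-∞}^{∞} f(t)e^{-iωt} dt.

F(ω) = - \frac{32 \pi e^{- 5 \left|{\omega}\right|}}{455} + \frac{64 \pi e^{- \frac{3 \left|{\omega}\right|}{2}}}{273}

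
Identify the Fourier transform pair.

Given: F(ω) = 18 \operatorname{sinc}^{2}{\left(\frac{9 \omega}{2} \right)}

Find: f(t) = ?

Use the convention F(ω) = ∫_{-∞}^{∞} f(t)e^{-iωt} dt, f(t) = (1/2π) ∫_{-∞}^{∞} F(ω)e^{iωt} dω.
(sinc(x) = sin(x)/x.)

f(t) = 2 \left(\begin{cases} 1 - \frac{\left|{t}\right|}{9} & \text{for}\: \left|{t}\right| < 9 \\0 & \text{otherwise} \end{cases}\right)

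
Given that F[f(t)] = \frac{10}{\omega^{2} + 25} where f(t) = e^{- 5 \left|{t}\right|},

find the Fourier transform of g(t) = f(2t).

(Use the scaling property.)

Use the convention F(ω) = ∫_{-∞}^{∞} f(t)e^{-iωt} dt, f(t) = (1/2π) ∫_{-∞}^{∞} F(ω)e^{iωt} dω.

F[g](ω) = \frac{20}{\omega^{2} + 100}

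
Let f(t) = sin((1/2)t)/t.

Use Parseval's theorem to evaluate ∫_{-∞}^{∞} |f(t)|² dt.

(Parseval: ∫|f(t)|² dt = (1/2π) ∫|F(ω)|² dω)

∫|f(t)|² dt = \frac{\pi}{2}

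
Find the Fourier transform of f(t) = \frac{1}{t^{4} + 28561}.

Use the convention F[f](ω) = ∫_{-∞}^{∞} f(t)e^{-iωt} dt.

F(ω) = \frac{\pi e^{- \frac{13 \sqrt{2} \left|{\omega}\right|}{2}} \sin{\left(\frac{13 \sqrt{2} \left|{\omega}\right|}{2} + \frac{\pi}{4} \right)}}{2197}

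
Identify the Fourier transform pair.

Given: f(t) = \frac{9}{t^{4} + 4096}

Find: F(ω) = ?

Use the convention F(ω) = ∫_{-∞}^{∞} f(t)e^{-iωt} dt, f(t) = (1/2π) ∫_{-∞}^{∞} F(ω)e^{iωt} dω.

F(ω) = \frac{9 \pi e^{- 4 \sqrt{2} \left|{\omega}\right|} \sin{\left(4 \sqrt{2} \left|{\omega}\right| + \frac{\pi}{4} \right)}}{512}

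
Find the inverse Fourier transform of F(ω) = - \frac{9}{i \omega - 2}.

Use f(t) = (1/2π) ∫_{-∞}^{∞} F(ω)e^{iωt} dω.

f(t) = 9 e^{2 t} u\left(- t\right)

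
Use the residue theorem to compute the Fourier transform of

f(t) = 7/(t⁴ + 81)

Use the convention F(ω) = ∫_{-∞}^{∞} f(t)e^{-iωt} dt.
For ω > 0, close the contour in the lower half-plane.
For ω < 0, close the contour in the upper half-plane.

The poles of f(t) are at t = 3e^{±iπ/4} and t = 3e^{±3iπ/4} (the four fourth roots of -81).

Let g(z) = f(z)e^{-iωz}; for large |z| the factor e^{-iωz} decays in the lower half-plane when ω > 0 and in the upper half-plane when ω < 0.

Case ω > 0 (lower half-plane, clockwise contour ⇒ F(ω) = -2πi·ΣRes):
  Res_{z = - \frac{3 \sqrt{2}}{2} - \frac{3 \sqrt{2} i}{2}} g(z) = \frac{7 \sqrt{2} i \left(1 - i\right) e^{\frac{3 \sqrt{2} \omega \left(-1 + i\right)}{2}}}{216}
  Res_{z = \frac{3 \sqrt{2}}{2} - \frac{3 \sqrt{2} i}{2}} g(z) = \frac{7 \sqrt{2} i \left(1 + i\right) e^{- \frac{3 \sqrt{2} \omega \left(1 + i\right)}{2}}}{216}
  F(ω) = -2πi·ΣRes = \frac{7 \sqrt{2} \pi \left(1 - i\right) \left(e^{3 \sqrt{2} i \omega} + i\right) e^{- \frac{3 \sqrt{2} \omega \left(1 + i\right)}{2}}}{108} = \frac{7 \pi e^{- \frac{3 \sqrt{2} \omega}{2}} \sin{\left(\frac{3 \sqrt{2} \omega}{2} + \frac{\pi}{4} \right)}}{27}

Case ω < 0 (upper half-plane, counterclockwise contour ⇒ F(ω) = +2πi·ΣRes):
  Res_{z = \frac{3 \sqrt{2}}{2} + \frac{3 \sqrt{2} i}{2}} g(z) = \frac{7 \sqrt{2} i \left(-1 + i\right) e^{\frac{3 \sqrt{2} \omega \left(1 - i\right)}{2}}}{216}
  Res_{z = - \frac{3 \sqrt{2}}{2} + \frac{3 \sqrt{2} i}{2}} g(z) = \frac{7 \sqrt{2} \left(1 - i\right) e^{\frac{3 \sqrt{2} \omega \left(1 + i\right)}{2}}}{216}
  F(ω) = 2πi·ΣRes = - \frac{7 \sqrt{2} i \pi \left(i \left(1 - i\right) e^{\frac{3 \sqrt{2} \omega \left(1 - i\right)}{2}} - \left(1 - i\right) e^{\frac{3 \sqrt{2} \omega \left(1 + i\right)}{2}}\right)}{108} = \frac{7 \pi e^{\frac{3 \sqrt{2} \omega}{2}} \cos{\left(\frac{3 \sqrt{2} \omega}{2} + \frac{\pi}{4} \right)}}{27}

Both cases combine into a single formula in |ω|:

F(ω) = \frac{7 \pi e^{- \frac{3 \sqrt{2} \left|{\omega}\right|}{2}} \sin{\left(\frac{3 \sqrt{2} \left|{\omega}\right|}{2} + \frac{\pi}{4} \right)}}{27}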